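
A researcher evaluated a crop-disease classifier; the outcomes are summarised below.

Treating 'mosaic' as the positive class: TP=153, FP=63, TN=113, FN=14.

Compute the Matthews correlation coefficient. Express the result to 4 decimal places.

0.5778

MCC = (TP·TN − FP·FN) / √((TP+FP)(TP+FN)(TN+FP)(TN+FN))
Numerator = 153·113 − 63·14 = 16407
Denominator = √(216·167·176·127) = √806281344 = 28395.0937
MCC = 16407 / 28395.0937 = 0.5778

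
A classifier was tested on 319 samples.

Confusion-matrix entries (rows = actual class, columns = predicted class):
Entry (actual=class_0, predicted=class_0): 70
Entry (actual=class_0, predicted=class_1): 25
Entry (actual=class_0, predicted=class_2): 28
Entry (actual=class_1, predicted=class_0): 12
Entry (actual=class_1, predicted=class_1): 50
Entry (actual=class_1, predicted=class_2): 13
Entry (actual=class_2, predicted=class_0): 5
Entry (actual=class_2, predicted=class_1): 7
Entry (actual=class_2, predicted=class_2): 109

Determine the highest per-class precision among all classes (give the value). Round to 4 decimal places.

0.8046

Per-class precision (TP/(TP+FP)):
  class_0: TP=70, FP=12+5=17 → 70/87 = 0.80460
  class_1: TP=50, FP=25+7=32 → 50/82 = 0.60976
  class_2: TP=109, FP=28+13=41 → 109/150 = 0.72667
Highest is class 'class_0' with precision = 0.8046.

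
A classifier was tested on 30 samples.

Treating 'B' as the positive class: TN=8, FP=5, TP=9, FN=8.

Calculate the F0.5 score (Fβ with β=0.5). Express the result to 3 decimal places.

Fβ = (1+β²)·TP / ((1+β²)·TP + β²·FN + FP), with β²=1/4
= 1.25·9 / (1.25·9 + 0.25·8 + 5) = 0.616

0.616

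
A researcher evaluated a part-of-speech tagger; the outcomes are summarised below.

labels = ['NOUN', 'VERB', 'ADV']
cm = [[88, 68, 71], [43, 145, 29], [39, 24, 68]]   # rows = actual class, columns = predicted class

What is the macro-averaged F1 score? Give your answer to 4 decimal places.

Per-class F1 score (2·TP/(2·TP+FP+FN)):
  NOUN: TP=88, FP=43+39=82, FN=68+71=139 → 176/397 = 0.44332
  VERB: TP=145, FP=68+24=92, FN=43+29=72 → 290/454 = 0.63877
  ADV: TP=68, FP=71+29=100, FN=39+24=63 → 136/299 = 0.45485
Macro-F1 score = mean = (0.44332 + 0.63877 + 0.45485) / 3 = 0.5123

0.5123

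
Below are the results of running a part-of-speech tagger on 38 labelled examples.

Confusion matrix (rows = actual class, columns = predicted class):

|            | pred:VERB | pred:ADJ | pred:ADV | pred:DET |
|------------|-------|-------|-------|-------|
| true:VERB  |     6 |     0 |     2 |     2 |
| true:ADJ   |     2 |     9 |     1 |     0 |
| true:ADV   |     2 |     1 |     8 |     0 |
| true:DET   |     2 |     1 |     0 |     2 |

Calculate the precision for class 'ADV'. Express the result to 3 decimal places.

Take TP from the diagonal, FP from the rest of the 'ADV' prediction marginal, FN from the rest of the 'ADV' actual marginal.
precision = TP/(TP+FP).
ADV: TP=8, FP=2+1+0=3 → 8/11 = 0.7273

0.727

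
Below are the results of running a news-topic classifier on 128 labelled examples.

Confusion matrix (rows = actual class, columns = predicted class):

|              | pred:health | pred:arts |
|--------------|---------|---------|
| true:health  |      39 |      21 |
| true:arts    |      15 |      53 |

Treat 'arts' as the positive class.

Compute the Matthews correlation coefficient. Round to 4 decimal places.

0.4339

MCC = (TP·TN − FP·FN) / √((TP+FP)(TP+FN)(TN+FP)(TN+FN))
Numerator = 53·39 − 21·15 = 1752
Denominator = √(74·68·60·54) = √16303680 = 4037.7816
MCC = 1752 / 4037.7816 = 0.4339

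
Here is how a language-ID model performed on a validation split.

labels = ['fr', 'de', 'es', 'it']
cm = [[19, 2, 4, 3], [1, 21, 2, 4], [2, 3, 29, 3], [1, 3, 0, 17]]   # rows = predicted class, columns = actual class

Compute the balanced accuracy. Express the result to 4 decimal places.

0.7521

Balanced accuracy = mean of per-class recall.
  fr: recall = 19/23 = 0.82609
  de: recall = 21/29 = 0.72414
  es: recall = 29/35 = 0.82857
  it: recall = 17/27 = 0.62963
Mean = (0.82609 + 0.72414 + 0.82857 + 0.62963) / 4 = 0.7521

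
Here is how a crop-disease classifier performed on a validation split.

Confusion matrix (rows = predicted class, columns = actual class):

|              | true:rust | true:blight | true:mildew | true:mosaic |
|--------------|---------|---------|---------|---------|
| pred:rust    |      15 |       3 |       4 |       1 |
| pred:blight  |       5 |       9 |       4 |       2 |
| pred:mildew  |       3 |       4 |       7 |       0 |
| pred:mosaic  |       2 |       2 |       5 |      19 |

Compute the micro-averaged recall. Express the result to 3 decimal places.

Micro-averaging pools counts across classes: ΣTP=50, ΣFP=35, ΣFN=35.
Micro-recall = TP/(TP+FN) on pooled counts = 0.588 (equals overall accuracy in single-label multiclass).

0.588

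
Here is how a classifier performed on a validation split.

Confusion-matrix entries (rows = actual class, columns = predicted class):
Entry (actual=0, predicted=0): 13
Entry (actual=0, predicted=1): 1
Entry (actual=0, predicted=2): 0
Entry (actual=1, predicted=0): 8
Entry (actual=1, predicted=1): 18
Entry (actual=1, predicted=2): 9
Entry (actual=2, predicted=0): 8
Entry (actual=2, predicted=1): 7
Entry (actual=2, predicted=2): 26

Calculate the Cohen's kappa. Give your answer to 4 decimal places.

Observed agreement pₒ = trace/N = 57/90 = 0.63333
Expected agreement pₑ = Σ (rowᵢ·colᵢ)/N² = (14·29 + 35·26 + 41·35)/90² = 0.33963
κ = (pₒ − pₑ)/(1 − pₑ) = (0.63333 − 0.33963)/(1 − 0.33963) = 0.4448

0.4448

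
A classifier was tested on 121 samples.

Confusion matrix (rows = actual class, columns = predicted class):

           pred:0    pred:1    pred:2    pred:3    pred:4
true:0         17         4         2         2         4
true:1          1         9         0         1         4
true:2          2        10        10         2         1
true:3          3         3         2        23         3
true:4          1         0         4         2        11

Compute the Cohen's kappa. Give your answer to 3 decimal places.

Observed agreement pₒ = trace/N = 70/121 = 0.5785
Expected agreement pₑ = Σ (rowᵢ·colᵢ)/N² = (29·24 + 15·26 + 25·18 + 34·30 + 18·23)/121² = 0.2029
κ = (pₒ − pₑ)/(1 − pₑ) = (0.5785 − 0.2029)/(1 − 0.2029) = 0.471

0.471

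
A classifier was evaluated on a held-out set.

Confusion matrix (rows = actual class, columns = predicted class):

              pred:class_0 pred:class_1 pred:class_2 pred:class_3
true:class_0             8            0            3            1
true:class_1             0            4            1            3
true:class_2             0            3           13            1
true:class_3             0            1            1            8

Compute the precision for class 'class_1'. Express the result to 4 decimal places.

0.5000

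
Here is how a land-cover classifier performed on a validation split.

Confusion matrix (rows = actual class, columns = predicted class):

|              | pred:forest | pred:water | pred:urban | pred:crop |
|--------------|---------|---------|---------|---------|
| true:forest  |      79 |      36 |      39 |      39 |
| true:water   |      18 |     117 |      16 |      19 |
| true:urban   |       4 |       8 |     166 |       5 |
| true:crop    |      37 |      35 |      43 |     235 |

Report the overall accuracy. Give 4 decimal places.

Accuracy = trace / total = (79+117+166+235=597) / 896 = 597/896 = 0.6663

0.6663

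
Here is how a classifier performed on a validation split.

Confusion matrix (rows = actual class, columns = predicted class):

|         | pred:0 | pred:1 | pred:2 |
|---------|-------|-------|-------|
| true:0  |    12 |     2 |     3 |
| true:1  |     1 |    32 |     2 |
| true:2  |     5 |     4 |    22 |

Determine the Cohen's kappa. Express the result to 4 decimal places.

0.6805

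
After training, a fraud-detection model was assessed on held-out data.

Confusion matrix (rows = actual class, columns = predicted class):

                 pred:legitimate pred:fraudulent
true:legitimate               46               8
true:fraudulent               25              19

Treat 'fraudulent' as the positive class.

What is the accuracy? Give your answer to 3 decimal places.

Accuracy = (TP+TN)/N = (19+46)/98 = 0.663

0.663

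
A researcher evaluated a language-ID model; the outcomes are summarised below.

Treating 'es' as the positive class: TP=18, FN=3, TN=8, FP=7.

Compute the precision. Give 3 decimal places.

0.720

Precision = TP/(TP+FP) = 18/(18+7) = 18/25 = 0.720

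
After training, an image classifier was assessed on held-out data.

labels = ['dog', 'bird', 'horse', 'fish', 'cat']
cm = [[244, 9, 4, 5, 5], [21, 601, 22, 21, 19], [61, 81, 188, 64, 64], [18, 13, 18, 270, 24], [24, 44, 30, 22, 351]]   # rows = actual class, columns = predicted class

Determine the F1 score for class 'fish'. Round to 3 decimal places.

Treat 'fish' as positive and all other classes as negative.
F1 score = 2·TP/(2·TP+FP+FN).
fish: TP=270, FP=5+21+64+22=112, FN=18+13+18+24=73 → 540/725 = 0.7448

0.745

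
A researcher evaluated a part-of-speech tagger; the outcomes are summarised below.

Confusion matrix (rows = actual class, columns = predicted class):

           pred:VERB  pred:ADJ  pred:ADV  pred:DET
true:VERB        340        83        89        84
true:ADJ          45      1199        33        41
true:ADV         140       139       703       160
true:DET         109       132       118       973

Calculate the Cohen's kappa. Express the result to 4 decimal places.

Observed agreement pₒ = trace/N = 3215/4388 = 0.73268
Expected agreement pₑ = Σ (rowᵢ·colᵢ)/N² = (596·634 + 1318·1553 + 1142·943 + 1332·1258)/4388² = 0.26889
κ = (pₒ − pₑ)/(1 − pₑ) = (0.73268 − 0.26889)/(1 − 0.26889) = 0.6344

0.6344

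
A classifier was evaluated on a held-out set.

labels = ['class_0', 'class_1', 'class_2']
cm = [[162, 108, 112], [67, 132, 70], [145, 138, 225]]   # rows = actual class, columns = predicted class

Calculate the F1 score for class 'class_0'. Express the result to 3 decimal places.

F1 score = 2·TP/(2·TP+FP+FN).
class_0: TP=162, FP=67+145=212, FN=108+112=220 → 324/756 = 0.4286

0.429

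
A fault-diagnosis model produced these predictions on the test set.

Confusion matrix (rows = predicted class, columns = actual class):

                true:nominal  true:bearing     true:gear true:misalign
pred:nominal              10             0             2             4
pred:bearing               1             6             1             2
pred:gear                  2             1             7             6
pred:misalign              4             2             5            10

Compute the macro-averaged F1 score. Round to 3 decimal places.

Per-class F1 score (2·TP/(2·TP+FP+FN)):
  nominal: TP=10, FP=0+2+4=6, FN=1+2+4=7 → 20/33 = 0.6061
  bearing: TP=6, FP=1+1+2=4, FN=0+1+2=3 → 12/19 = 0.6316
  gear: TP=7, FP=2+1+6=9, FN=2+1+5=8 → 14/31 = 0.4516
  misalign: TP=10, FP=4+2+5=11, FN=4+2+6=12 → 20/43 = 0.4651
Macro-F1 score = mean = (0.6061 + 0.6316 + 0.4516 + 0.4651) / 4 = 0.539

0.539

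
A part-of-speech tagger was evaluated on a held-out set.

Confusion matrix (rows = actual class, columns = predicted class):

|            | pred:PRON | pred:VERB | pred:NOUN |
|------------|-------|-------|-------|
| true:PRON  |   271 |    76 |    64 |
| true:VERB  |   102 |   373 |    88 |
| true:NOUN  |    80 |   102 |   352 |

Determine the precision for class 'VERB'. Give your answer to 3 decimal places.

One-vs-rest for 'VERB': TP = diagonal; FP = other classes predicted 'VERB'; FN = 'VERB' predicted as other.
precision = TP/(TP+FP).
VERB: TP=373, FP=76+102=178 → 373/551 = 0.6770

0.677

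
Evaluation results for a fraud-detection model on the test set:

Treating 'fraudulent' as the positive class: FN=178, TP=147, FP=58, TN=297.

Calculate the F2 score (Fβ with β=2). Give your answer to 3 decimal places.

0.488

Fβ = (1+β²)·TP / ((1+β²)·TP + β²·FN + FP), with β²=4
= 5·147 / (5·147 + 4·178 + 58) = 0.488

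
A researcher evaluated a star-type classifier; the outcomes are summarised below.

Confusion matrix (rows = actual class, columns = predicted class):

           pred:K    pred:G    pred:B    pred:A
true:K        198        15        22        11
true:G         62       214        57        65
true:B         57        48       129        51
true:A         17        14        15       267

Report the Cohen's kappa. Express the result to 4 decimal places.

0.5344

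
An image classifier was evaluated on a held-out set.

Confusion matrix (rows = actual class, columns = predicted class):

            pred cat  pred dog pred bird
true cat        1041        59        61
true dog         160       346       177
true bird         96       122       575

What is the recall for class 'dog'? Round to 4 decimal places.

Treat 'dog' as positive and all other classes as negative.
recall = TP/(TP+FN).
dog: TP=346, FN=160+177=337 → 346/683 = 0.50659

0.5066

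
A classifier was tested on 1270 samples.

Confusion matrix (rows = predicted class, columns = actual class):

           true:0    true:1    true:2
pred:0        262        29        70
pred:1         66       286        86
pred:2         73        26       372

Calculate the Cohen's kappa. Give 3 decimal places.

Observed agreement pₒ = trace/N = 920/1270 = 0.7244
Expected agreement pₑ = Σ (rowᵢ·colᵢ)/N² = (401·361 + 341·438 + 528·471)/1270² = 0.3365
κ = (pₒ − pₑ)/(1 − pₑ) = (0.7244 − 0.3365)/(1 − 0.3365) = 0.585

0.585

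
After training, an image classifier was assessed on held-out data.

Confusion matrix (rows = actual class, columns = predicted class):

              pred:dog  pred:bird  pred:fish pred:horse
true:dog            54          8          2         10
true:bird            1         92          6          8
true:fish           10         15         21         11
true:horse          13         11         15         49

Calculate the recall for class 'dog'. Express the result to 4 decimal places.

One-vs-rest for 'dog': TP = diagonal; FP = other classes predicted 'dog'; FN = 'dog' predicted as other.
recall = TP/(TP+FN).
dog: TP=54, FN=8+2+10=20 → 54/74 = 0.72973

0.7297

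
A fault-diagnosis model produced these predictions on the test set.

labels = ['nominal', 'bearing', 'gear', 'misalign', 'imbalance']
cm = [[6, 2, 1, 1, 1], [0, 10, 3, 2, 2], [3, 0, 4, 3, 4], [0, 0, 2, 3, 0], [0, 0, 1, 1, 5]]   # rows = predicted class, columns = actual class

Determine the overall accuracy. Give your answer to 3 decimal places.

Accuracy = trace / total = (6+10+4+3+5=28) / 54 = 28/54 = 0.519

0.519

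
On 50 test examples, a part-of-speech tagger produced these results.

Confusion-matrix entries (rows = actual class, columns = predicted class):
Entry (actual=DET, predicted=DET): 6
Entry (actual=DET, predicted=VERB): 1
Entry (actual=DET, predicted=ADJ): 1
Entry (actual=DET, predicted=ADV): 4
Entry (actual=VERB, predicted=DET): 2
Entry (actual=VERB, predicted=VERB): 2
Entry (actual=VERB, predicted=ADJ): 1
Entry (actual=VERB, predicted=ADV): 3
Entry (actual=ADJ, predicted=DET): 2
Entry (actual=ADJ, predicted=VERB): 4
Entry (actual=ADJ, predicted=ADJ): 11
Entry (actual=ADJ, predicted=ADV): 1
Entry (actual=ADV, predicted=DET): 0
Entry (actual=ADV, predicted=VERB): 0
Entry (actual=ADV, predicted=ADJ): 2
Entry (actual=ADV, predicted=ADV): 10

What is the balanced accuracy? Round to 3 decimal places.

Balanced accuracy = mean of per-class recall.
  DET: recall = 6/12 = 0.5000
  VERB: recall = 2/8 = 0.2500
  ADJ: recall = 11/18 = 0.6111
  ADV: recall = 10/12 = 0.8333
Mean = (0.5000 + 0.2500 + 0.6111 + 0.8333) / 4 = 0.549

0.549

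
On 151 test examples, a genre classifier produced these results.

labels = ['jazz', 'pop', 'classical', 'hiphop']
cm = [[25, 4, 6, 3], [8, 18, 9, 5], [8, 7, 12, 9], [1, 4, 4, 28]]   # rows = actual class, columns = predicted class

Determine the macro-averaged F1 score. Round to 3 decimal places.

Per-class F1 score (2·TP/(2·TP+FP+FN)):
  jazz: TP=25, FP=8+8+1=17, FN=4+6+3=13 → 50/80 = 0.6250
  pop: TP=18, FP=4+7+4=15, FN=8+9+5=22 → 36/73 = 0.4932
  classical: TP=12, FP=6+9+4=19, FN=8+7+9=24 → 24/67 = 0.3582
  hiphop: TP=28, FP=3+5+9=17, FN=1+4+4=9 → 56/82 = 0.6829
Macro-F1 score = mean = (0.6250 + 0.4932 + 0.3582 + 0.6829) / 4 = 0.540

0.540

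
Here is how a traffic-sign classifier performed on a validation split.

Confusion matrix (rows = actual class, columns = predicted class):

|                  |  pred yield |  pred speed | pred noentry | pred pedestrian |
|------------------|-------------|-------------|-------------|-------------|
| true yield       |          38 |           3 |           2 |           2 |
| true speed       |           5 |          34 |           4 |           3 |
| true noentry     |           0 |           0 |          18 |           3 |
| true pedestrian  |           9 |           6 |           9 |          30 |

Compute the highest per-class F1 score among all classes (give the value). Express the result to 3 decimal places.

0.784

Per-class F1 score (2·TP/(2·TP+FP+FN)):
  yield: TP=38, FP=5+0+9=14, FN=3+2+2=7 → 76/97 = 0.7835
  speed: TP=34, FP=3+0+6=9, FN=5+4+3=12 → 68/89 = 0.7640
  noentry: TP=18, FP=2+4+9=15, FN=0+0+3=3 → 36/54 = 0.6667
  pedestrian: TP=30, FP=2+3+3=8, FN=9+6+9=24 → 60/92 = 0.6522
Highest is class 'yield' with F1 score = 0.784.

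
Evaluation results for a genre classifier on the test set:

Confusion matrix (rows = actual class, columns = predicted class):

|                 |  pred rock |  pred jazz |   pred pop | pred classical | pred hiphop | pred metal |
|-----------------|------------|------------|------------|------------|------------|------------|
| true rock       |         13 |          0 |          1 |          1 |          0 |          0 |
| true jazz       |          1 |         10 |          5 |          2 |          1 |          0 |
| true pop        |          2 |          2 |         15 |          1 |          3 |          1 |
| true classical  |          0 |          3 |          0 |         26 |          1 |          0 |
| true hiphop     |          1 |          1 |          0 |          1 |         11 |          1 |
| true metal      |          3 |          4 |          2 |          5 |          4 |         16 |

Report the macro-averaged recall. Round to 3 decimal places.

0.681

Per-class recall (TP/(TP+FN)):
  rock: TP=13, FN=0+1+1+0+0=2 → 13/15 = 0.8667
  jazz: TP=10, FN=1+5+2+1+0=9 → 10/19 = 0.5263
  pop: TP=15, FN=2+2+1+3+1=9 → 15/24 = 0.6250
  classical: TP=26, FN=0+3+0+1+0=4 → 26/30 = 0.8667
  hiphop: TP=11, FN=1+1+0+1+1=4 → 11/15 = 0.7333
  metal: TP=16, FN=3+4+2+5+4=18 → 16/34 = 0.4706
Macro-recall = mean = (0.8667 + 0.5263 + 0.6250 + 0.8667 + 0.7333 + 0.4706) / 6 = 0.681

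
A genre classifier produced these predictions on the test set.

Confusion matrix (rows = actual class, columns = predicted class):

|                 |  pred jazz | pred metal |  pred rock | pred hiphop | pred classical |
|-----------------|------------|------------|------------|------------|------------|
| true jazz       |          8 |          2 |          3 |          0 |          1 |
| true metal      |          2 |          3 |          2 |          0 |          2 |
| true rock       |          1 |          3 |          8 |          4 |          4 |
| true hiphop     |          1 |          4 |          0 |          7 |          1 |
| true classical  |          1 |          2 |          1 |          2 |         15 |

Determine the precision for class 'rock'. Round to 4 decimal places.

0.5714

Treat 'rock' as positive and all other classes as negative.
precision = TP/(TP+FP).
rock: TP=8, FP=3+2+0+1=6 → 8/14 = 0.57143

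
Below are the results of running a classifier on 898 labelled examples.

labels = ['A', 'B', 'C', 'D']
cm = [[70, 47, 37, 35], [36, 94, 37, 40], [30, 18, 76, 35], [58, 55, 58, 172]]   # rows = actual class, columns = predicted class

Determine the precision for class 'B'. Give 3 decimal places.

0.439

precision = TP/(TP+FP).
B: TP=94, FP=47+18+55=120 → 94/214 = 0.4393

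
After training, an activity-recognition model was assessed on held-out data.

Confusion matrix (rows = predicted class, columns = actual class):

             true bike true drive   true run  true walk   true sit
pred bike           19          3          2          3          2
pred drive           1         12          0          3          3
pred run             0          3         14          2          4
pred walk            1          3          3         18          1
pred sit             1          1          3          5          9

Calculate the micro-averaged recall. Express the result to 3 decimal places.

Micro-averaging pools counts across classes: ΣTP=72, ΣFP=44, ΣFN=44.
Micro-recall = TP/(TP+FN) on pooled counts = 0.621 (equals overall accuracy in single-label multiclass).

0.621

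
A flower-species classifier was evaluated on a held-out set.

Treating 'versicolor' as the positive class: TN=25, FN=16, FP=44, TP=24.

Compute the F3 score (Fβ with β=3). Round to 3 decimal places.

0.561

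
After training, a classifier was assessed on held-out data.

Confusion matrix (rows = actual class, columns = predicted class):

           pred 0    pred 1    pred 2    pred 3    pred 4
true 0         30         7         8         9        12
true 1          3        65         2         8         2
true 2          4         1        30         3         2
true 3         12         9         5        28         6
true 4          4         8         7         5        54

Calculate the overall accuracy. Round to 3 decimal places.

0.639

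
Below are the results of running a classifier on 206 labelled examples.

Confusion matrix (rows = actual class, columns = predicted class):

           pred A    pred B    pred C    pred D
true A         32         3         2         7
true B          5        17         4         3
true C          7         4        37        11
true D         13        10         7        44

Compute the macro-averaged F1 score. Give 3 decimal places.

0.621

Per-class F1 score (2·TP/(2·TP+FP+FN)):
  A: TP=32, FP=5+7+13=25, FN=3+2+7=12 → 64/101 = 0.6337
  B: TP=17, FP=3+4+10=17, FN=5+4+3=12 → 34/63 = 0.5397
  C: TP=37, FP=2+4+7=13, FN=7+4+11=22 → 74/109 = 0.6789
  D: TP=44, FP=7+3+11=21, FN=13+10+7=30 → 88/139 = 0.6331
Macro-F1 score = mean = (0.6337 + 0.5397 + 0.6789 + 0.6331) / 4 = 0.621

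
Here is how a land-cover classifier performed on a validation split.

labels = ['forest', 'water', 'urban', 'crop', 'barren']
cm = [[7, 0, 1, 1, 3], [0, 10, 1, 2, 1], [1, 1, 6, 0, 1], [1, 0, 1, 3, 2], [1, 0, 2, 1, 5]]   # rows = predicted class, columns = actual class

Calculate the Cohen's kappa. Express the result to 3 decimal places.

0.507

Observed agreement pₒ = trace/N = 31/51 = 0.6078
Expected agreement pₑ = Σ (rowᵢ·colᵢ)/N² = (10·12 + 11·14 + 11·9 + 7·7 + 12·9)/51² = 0.2038
κ = (pₒ − pₑ)/(1 − pₑ) = (0.6078 − 0.2038)/(1 − 0.2038) = 0.507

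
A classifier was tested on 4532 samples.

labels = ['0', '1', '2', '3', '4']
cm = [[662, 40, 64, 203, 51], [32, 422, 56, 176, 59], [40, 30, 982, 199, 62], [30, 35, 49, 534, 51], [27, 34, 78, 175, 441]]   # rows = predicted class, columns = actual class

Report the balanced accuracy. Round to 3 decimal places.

Balanced accuracy = mean of per-class recall.
  0: recall = 662/791 = 0.8369
  1: recall = 422/561 = 0.7522
  2: recall = 982/1229 = 0.7990
  3: recall = 534/1287 = 0.4149
  4: recall = 441/664 = 0.6642
Mean = (0.8369 + 0.7522 + 0.7990 + 0.4149 + 0.6642) / 5 = 0.693

0.693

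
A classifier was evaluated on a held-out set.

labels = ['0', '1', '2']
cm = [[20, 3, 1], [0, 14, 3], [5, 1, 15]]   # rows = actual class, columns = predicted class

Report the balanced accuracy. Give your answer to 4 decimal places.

Balanced accuracy = mean of per-class recall.
  0: recall = 20/24 = 0.83333
  1: recall = 14/17 = 0.82353
  2: recall = 15/21 = 0.71429
Mean = (0.83333 + 0.82353 + 0.71429) / 3 = 0.7904

0.7904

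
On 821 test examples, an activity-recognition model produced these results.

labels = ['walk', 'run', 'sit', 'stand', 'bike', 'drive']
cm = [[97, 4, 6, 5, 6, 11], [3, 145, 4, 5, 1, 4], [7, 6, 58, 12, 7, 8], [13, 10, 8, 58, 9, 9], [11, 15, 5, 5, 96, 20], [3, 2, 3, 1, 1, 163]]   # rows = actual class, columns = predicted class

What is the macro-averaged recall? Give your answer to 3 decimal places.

0.726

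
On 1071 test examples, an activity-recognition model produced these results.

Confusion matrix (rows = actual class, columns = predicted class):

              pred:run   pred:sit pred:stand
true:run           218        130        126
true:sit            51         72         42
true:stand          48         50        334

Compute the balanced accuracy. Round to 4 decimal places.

0.5565

Balanced accuracy = mean of per-class recall.
  run: recall = 218/474 = 0.45992
  sit: recall = 72/165 = 0.43636
  stand: recall = 334/432 = 0.77315
Mean = (0.45992 + 0.43636 + 0.77315) / 3 = 0.5565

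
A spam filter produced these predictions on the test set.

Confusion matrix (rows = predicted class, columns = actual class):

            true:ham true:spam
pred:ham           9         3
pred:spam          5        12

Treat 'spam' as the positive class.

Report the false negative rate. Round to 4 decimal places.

FNR = FN/(FN+TP) = 3/(3+12) = 0.2000

0.2000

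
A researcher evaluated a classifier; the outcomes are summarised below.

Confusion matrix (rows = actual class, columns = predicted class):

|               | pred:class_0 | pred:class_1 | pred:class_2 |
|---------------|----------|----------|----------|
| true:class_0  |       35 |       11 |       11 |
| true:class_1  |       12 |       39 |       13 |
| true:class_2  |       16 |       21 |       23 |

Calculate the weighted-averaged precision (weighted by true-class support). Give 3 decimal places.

0.531

Per-class precision (TP/(TP+FP)):
  class_0: TP=35, FP=12+16=28 → 35/63 = 0.5556
  class_1: TP=39, FP=11+21=32 → 39/71 = 0.5493
  class_2: TP=23, FP=11+13=24 → 23/47 = 0.4894
Weighted-precision = Σ (supportᵢ/N)·precisionᵢ with N=181: (57/181)·0.5556 + (64/181)·0.5493 + (60/181)·0.4894 = 0.531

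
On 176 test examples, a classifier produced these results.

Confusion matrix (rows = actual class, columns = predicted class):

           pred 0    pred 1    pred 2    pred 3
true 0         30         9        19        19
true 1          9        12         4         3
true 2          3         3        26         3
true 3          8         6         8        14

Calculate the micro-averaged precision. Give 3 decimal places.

0.466

Micro-averaging pools counts across classes: ΣTP=82, ΣFP=94, ΣFN=94.
Micro-precision = TP/(TP+FP) on pooled counts = 0.466 (equals overall accuracy in single-label multiclass).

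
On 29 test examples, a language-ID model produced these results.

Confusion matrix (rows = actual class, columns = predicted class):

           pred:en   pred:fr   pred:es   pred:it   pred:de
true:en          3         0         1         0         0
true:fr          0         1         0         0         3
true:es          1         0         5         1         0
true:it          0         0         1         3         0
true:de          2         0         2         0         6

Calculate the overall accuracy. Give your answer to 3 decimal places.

0.621

Accuracy = trace / total = (3+1+5+3+6=18) / 29 = 18/29 = 0.621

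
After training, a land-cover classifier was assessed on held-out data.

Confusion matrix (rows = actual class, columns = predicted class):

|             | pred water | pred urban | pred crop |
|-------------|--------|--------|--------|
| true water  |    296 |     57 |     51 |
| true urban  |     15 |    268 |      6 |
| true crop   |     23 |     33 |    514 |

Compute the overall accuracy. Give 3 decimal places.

0.854

Accuracy = trace / total = (296+268+514=1078) / 1263 = 1078/1263 = 0.854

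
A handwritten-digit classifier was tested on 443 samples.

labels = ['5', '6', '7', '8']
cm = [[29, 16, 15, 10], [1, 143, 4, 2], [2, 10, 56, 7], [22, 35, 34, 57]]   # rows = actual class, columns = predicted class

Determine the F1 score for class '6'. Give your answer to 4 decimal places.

Take TP from the diagonal, FP from the rest of the '6' prediction marginal, FN from the rest of the '6' actual marginal.
F1 score = 2·TP/(2·TP+FP+FN).
6: TP=143, FP=16+10+35=61, FN=1+4+2=7 → 286/354 = 0.80791

0.8079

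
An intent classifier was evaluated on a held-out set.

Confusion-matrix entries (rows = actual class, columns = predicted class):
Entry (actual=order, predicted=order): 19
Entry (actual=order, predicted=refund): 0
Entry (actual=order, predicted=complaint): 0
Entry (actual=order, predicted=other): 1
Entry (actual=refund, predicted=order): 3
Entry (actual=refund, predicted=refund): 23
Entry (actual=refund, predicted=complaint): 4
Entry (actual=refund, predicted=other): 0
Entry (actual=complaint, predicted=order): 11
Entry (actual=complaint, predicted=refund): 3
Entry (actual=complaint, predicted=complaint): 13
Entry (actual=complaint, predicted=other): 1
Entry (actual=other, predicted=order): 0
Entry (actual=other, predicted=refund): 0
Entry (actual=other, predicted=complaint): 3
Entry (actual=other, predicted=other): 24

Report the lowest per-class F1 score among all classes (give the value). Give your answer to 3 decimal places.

0.542

Per-class F1 score (2·TP/(2·TP+FP+FN)):
  order: TP=19, FP=3+11+0=14, FN=0+0+1=1 → 38/53 = 0.7170
  refund: TP=23, FP=0+3+0=3, FN=3+4+0=7 → 46/56 = 0.8214
  complaint: TP=13, FP=0+4+3=7, FN=11+3+1=15 → 26/48 = 0.5417
  other: TP=24, FP=1+0+1=2, FN=0+0+3=3 → 48/53 = 0.9057
Lowest is class 'complaint' with F1 score = 0.542.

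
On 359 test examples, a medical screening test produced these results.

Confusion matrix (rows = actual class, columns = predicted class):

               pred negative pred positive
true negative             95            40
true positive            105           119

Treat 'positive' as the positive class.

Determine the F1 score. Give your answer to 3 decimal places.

Precision = TP/(TP+FP) = 119/159 = 0.7484
Recall = TP/(TP+FN) = 119/224 = 0.5313
F1 = 2·TP/(2·TP+FP+FN) = 238/383 = 0.621

0.621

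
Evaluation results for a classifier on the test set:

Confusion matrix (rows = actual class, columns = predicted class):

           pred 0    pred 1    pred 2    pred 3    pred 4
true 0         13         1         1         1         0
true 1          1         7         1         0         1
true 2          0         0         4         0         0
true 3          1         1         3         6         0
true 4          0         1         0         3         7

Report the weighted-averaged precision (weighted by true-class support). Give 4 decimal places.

0.7475

Per-class precision (TP/(TP+FP)):
  0: TP=13, FP=1+0+1+0=2 → 13/15 = 0.86667
  1: TP=7, FP=1+0+1+1=3 → 7/10 = 0.70000
  2: TP=4, FP=1+1+3+0=5 → 4/9 = 0.44444
  3: TP=6, FP=1+0+0+3=4 → 6/10 = 0.60000
  4: TP=7, FP=0+1+0+0=1 → 7/8 = 0.87500
Weighted-precision = Σ (supportᵢ/N)·precisionᵢ with N=52: (16/52)·0.86667 + (10/52)·0.70000 + (4/52)·0.44444 + (11/52)·0.60000 + (11/52)·0.87500 = 0.7475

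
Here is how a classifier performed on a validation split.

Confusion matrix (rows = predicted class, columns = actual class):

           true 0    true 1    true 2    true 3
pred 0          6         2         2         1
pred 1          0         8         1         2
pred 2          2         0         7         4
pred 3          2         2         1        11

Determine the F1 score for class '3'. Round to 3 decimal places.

Take TP from the diagonal, FP from the rest of the '3' prediction marginal, FN from the rest of the '3' actual marginal.
F1 score = 2·TP/(2·TP+FP+FN).
3: TP=11, FP=2+2+1=5, FN=1+2+4=7 → 22/34 = 0.6471

0.647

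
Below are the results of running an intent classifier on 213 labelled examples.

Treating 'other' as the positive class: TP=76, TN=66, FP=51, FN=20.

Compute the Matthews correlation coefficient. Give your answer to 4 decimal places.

0.3608

MCC = (TP·TN − FP·FN) / √((TP+FP)(TP+FN)(TN+FP)(TN+FN))
Numerator = 76·66 − 51·20 = 3996
Denominator = √(127·96·117·86) = √122675904 = 11075.9155
MCC = 3996 / 11075.9155 = 0.3608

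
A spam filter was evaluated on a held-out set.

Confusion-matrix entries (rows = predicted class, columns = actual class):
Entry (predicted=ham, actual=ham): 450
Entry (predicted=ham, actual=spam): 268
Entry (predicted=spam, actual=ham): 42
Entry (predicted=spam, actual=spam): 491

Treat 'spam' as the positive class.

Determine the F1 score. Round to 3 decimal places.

0.760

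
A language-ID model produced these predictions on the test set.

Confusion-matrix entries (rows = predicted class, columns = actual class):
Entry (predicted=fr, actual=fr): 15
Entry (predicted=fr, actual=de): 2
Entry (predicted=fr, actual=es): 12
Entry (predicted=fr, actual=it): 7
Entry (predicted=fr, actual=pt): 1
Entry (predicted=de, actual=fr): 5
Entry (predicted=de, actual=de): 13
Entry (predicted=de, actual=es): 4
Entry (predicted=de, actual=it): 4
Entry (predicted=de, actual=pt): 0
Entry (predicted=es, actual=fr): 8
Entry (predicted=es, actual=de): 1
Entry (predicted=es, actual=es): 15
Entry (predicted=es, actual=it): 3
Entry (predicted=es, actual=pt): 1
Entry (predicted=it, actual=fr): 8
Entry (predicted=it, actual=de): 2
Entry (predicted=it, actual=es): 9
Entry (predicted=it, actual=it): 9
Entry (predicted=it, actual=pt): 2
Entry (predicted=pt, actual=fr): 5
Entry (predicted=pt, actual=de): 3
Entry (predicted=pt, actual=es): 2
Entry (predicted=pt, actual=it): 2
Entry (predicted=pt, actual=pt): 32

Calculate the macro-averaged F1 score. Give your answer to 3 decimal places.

Per-class F1 score (2·TP/(2·TP+FP+FN)):
  fr: TP=15, FP=2+12+7+1=22, FN=5+8+8+5=26 → 30/78 = 0.3846
  de: TP=13, FP=5+4+4+0=13, FN=2+1+2+3=8 → 26/47 = 0.5532
  es: TP=15, FP=8+1+3+1=13, FN=12+4+9+2=27 → 30/70 = 0.4286
  it: TP=9, FP=8+2+9+2=21, FN=7+4+3+2=16 → 18/55 = 0.3273
  pt: TP=32, FP=5+3+2+2=12, FN=1+0+1+2=4 → 64/80 = 0.8000
Macro-F1 score = mean = (0.3846 + 0.5532 + 0.4286 + 0.3273 + 0.8000) / 5 = 0.499

0.499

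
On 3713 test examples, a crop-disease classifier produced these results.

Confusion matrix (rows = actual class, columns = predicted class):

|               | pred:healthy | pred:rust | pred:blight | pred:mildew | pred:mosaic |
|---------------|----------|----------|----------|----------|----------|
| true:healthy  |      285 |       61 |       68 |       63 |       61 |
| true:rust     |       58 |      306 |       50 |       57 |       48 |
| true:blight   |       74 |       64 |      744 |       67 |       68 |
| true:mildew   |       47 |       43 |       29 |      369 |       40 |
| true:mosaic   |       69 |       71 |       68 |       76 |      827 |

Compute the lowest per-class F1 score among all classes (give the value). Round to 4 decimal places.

Per-class F1 score (2·TP/(2·TP+FP+FN)):
  healthy: TP=285, FP=58+74+47+69=248, FN=61+68+63+61=253 → 570/1071 = 0.53221
  rust: TP=306, FP=61+64+43+71=239, FN=58+50+57+48=213 → 612/1064 = 0.57519
  blight: TP=744, FP=68+50+29+68=215, FN=74+64+67+68=273 → 1488/1976 = 0.75304
  mildew: TP=369, FP=63+57+67+76=263, FN=47+43+29+40=159 → 738/1160 = 0.63621
  mosaic: TP=827, FP=61+48+68+40=217, FN=69+71+68+76=284 → 1654/2155 = 0.76752
Lowest is class 'healthy' with F1 score = 0.5322.

0.5322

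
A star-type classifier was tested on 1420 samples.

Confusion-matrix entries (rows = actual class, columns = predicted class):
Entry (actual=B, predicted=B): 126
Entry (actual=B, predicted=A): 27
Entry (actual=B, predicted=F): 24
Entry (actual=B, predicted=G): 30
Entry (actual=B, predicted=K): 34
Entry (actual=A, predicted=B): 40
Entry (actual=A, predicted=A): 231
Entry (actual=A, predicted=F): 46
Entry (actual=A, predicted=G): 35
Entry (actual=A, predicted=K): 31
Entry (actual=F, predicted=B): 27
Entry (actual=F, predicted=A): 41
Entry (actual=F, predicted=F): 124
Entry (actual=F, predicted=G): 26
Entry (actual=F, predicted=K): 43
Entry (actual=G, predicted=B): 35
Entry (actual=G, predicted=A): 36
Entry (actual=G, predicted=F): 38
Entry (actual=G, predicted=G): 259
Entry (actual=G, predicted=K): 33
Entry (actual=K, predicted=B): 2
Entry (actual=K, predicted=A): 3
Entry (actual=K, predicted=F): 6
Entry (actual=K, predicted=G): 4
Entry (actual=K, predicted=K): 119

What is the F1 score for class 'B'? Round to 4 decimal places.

One-vs-rest for 'B': TP = diagonal; FP = other classes predicted 'B'; FN = 'B' predicted as other.
F1 score = 2·TP/(2·TP+FP+FN).
B: TP=126, FP=40+27+35+2=104, FN=27+24+30+34=115 → 252/471 = 0.53503

0.5350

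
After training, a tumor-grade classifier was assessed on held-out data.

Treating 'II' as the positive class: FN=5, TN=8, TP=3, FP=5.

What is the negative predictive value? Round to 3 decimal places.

0.615

NPV = TN/(TN+FN) = 8/(8+5) = 0.615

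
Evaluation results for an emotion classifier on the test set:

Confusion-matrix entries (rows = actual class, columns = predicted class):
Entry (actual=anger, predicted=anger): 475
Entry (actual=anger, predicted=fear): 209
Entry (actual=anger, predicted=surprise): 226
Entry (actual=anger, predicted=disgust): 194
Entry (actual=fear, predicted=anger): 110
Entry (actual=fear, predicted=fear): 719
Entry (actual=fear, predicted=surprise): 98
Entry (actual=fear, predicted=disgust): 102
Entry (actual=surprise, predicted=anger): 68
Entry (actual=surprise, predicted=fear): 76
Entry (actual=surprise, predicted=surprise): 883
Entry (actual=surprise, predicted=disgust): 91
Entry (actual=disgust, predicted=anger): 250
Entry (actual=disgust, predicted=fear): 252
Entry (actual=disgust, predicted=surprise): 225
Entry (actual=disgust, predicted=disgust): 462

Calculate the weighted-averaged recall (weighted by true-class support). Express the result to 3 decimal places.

Per-class recall (TP/(TP+FN)):
  anger: TP=475, FN=209+226+194=629 → 475/1104 = 0.4303
  fear: TP=719, FN=110+98+102=310 → 719/1029 = 0.6987
  surprise: TP=883, FN=68+76+91=235 → 883/1118 = 0.7898
  disgust: TP=462, FN=250+252+225=727 → 462/1189 = 0.3886
Weighted-recall = Σ (supportᵢ/N)·recallᵢ with N=4440: (1104/4440)·0.4303 + (1029/4440)·0.6987 + (1118/4440)·0.7898 + (1189/4440)·0.3886 = 0.572

0.572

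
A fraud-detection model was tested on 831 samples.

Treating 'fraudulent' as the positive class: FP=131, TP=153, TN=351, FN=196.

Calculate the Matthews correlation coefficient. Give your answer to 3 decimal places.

MCC = (TP·TN − FP·FN) / √((TP+FP)(TP+FN)(TN+FP)(TN+FN))
Numerator = 153·351 − 131·196 = 28027
Denominator = √(284·349·482·547) = √26132329864 = 161654.9717
MCC = 28027 / 161654.9717 = 0.173

0.173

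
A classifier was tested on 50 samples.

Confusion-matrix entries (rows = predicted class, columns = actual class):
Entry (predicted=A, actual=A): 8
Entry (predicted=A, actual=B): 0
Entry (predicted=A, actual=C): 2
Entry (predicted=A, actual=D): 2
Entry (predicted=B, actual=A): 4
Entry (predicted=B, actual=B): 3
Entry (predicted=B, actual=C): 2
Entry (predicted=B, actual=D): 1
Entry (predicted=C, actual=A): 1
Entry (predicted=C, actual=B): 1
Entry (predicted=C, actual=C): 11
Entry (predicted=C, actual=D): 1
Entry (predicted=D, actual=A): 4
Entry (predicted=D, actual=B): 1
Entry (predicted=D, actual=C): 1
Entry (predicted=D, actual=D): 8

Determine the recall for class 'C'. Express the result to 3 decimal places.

0.688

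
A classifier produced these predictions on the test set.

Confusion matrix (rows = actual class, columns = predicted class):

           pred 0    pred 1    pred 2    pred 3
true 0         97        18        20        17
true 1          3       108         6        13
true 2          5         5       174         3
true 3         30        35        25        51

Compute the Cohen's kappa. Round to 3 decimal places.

Observed agreement pₒ = trace/N = 430/610 = 0.7049
Expected agreement pₑ = Σ (rowᵢ·colᵢ)/N² = (152·135 + 130·166 + 187·225 + 141·84)/610² = 0.2580
κ = (pₒ − pₑ)/(1 − pₑ) = (0.7049 − 0.2580)/(1 − 0.2580) = 0.602

0.602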